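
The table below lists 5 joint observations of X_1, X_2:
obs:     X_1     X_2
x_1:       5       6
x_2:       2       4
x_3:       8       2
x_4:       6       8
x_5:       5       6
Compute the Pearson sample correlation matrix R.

Step 1 — column means:
  mean(X_1) = (5 + 2 + 8 + 6 + 5) / 5 = 26/5 = 5.2
  mean(X_2) = (6 + 4 + 2 + 8 + 6) / 5 = 26/5 = 5.2

Step 2 — sample variances and covariances s[i,j] = (1/(n-1)) · Σ_k (x_{k,i} - mean_i) · (x_{k,j} - mean_j), with n-1 = 4:
  s[X_1,X_1] = ((-0.2)·(-0.2) + (-3.2)·(-3.2) + (2.8)·(2.8) + (0.8)·(0.8) + (-0.2)·(-0.2)) / 4 = 18.8/4 = 4.7
  s[X_1,X_2] = ((-0.2)·(0.8) + (-3.2)·(-1.2) + (2.8)·(-3.2) + (0.8)·(2.8) + (-0.2)·(0.8)) / 4 = -3.2/4 = -0.8
  s[X_2,X_2] = ((0.8)·(0.8) + (-1.2)·(-1.2) + (-3.2)·(-3.2) + (2.8)·(2.8) + (0.8)·(0.8)) / 4 = 20.8/4 = 5.2
  Sample standard deviations s_i = √(s[i,i]):
  s(X_1) = √(4.7) = 2.1679
  s(X_2) = √(5.2) = 2.2804

Step 3 — r_{ij} = s_{ij} / (s_i · s_j):
  r[X_1,X_1] = 1 (diagonal).
  r[X_1,X_2] = -0.8 / (2.1679 · 2.2804) = -0.8 / 4.9437 = -0.1618
  r[X_2,X_2] = 1 (diagonal).

R is symmetric with unit diagonal. Assembling:

R = [[1, -0.1618],
 [-0.1618, 1]]


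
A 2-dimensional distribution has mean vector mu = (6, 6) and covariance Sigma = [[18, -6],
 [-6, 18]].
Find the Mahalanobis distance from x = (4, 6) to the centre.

Step 1 — centre the observation: (x - mu) = (-2, 0).

Step 2 — invert Sigma. det(Sigma) = 18·18 - (-6)² = 288.
  Sigma^{-1} = (1/det) · [[d, -b], [-b, a]] = [[0.0625, 0.0208],
 [0.0208, 0.0625]].

Step 3 — form the quadratic (x - mu)^T · Sigma^{-1} · (x - mu):
  Sigma^{-1} · (x - mu) = (-0.125, -0.0417).
  (x - mu)^T · [Sigma^{-1} · (x - mu)] = (-2)·(-0.125) + (0)·(-0.0417) = 0.25.

Step 4 — take square root: d = √(0.25) ≈ 0.5.

d(x, mu) = √(0.25) ≈ 0.5


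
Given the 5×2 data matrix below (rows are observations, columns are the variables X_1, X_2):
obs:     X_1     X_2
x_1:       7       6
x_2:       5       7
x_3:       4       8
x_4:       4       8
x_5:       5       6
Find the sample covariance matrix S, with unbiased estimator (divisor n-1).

Step 1 — column means:
  mean(X_1) = (7 + 5 + 4 + 4 + 5) / 5 = 25/5 = 5
  mean(X_2) = (6 + 7 + 8 + 8 + 6) / 5 = 35/5 = 7

Step 2 — sample covariance S[i,j] = (1/(n-1)) · Σ_k (x_{k,i} - mean_i) · (x_{k,j} - mean_j), with n-1 = 4.
  S[X_1,X_1] = ((2)·(2) + (0)·(0) + (-1)·(-1) + (-1)·(-1) + (0)·(0)) / 4 = 6/4 = 1.5
  S[X_1,X_2] = ((2)·(-1) + (0)·(0) + (-1)·(1) + (-1)·(1) + (0)·(-1)) / 4 = -4/4 = -1
  S[X_2,X_2] = ((-1)·(-1) + (0)·(0) + (1)·(1) + (1)·(1) + (-1)·(-1)) / 4 = 4/4 = 1

S is symmetric (S[j,i] = S[i,j]). Assembling:

S = [[1.5, -1],
 [-1, 1]]


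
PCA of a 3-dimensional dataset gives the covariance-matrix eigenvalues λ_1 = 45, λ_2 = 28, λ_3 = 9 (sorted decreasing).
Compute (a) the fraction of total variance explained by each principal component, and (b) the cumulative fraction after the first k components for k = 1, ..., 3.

Step 1 — total variance = trace(Sigma) = Σ λ_i = 45 + 28 + 9 = 82.

Step 2 — fraction explained by component i = λ_i / Σ λ:
  PC1: 45/82 = 0.5488
  PC2: 28/82 = 0.3415
  PC3: 9/82 = 0.1098

Step 3 — cumulative fraction after k components = (λ_1 + ... + λ_k) / Σ λ:
  k = 1: 45/82 = 0.5488
  k = 2: (45 + 28)/82 = 73/82 = 0.8902
  k = 3: (45 + 28 + 9)/82 = 82/82 = 1

Summary (fraction, with percent):

explained: PC1 0.5488 (54.88%), PC2 0.3415 (34.15%), PC3 0.1098 (10.98%);  cumulative: 0.5488, 0.8902, 1


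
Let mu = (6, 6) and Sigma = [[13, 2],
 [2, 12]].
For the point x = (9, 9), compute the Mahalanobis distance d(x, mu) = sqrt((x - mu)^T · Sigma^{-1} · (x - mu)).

Step 1 — centre the observation: (x - mu) = (3, 3).

Step 2 — invert Sigma. det(Sigma) = 13·12 - (2)² = 152.
  Sigma^{-1} = (1/det) · [[d, -b], [-b, a]] = [[0.0789, -0.0132],
 [-0.0132, 0.0855]].

Step 3 — form the quadratic (x - mu)^T · Sigma^{-1} · (x - mu):
  Sigma^{-1} · (x - mu) = (0.1974, 0.2171).
  (x - mu)^T · [Sigma^{-1} · (x - mu)] = (3)·(0.1974) + (3)·(0.2171) = 1.2434.

Step 4 — take square root: d = √(1.2434) ≈ 1.1151.

d(x, mu) = √(1.2434) ≈ 1.1151


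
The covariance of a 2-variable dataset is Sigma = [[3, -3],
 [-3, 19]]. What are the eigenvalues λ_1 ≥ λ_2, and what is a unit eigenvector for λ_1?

Step 1 — characteristic polynomial of 2×2 Sigma:
  det(Sigma - λI) = λ² - trace · λ + det = 0.
  trace = 3 + 19 = 22, det = 3·19 - (-3)² = 48.
Step 2 — discriminant:
  Δ = trace² - 4·det = 484 - 192 = 292.
Step 3 — eigenvalues:
  λ = (trace ± √Δ)/2 = (22 ± 17.088)/2,
  λ_1 = 19.544,  λ_2 = 2.456.

Step 4 — unit eigenvector for λ_1: solve (Sigma - λ_1 I)v = 0. First row:
  (3 - 19.544)·v_x + (-3)·v_y = 0, i.e. (-16.544)·v_x + (-3)·v_y = 0,
  so v ∝ (b, λ_1 - a) = (-3, 16.544); multiply by -1 so the first entry is positive: u = (3, -16.544).
  ||u|| = √((3)² + (-16.544)²) = √(282.7041) ≈ 16.8138,
  v_1 = u/||u|| ≈ (0.1784, -0.984) (||v_1|| = 1).

λ_1 = 19.544,  λ_2 = 2.456;  v_1 ≈ (0.1784, -0.984)


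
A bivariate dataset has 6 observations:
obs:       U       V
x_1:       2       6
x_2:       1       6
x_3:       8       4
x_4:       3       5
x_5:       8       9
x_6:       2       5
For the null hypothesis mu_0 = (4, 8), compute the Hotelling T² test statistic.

Step 1 — sample mean vector:
  mean(U) = (2 + 1 + 8 + 3 + 8 + 2) / 6 = 24/6 = 4
  mean(V) = (6 + 6 + 4 + 5 + 9 + 5) / 6 = 35/6 = 5.8333
  x̄ = (4, 5.8333),  deviation x̄ - mu_0 = (4, 5.8333) - (4, 8) = (0, -2.1667).

Step 2 — sample covariance matrix, S[i,j] = (1/(n-1)) · Σ_k (x_{k,i} - mean_i) · (x_{k,j} - mean_j), divisor n-1 = 5:
  S[U,U] = ((-2)·(-2) + (-3)·(-3) + (4)·(4) + (-1)·(-1) + (4)·(4) + (-2)·(-2)) / 5 = 50/5 = 10
  S[U,V] = ((-2)·(0.1667) + (-3)·(0.1667) + (4)·(-1.8333) + (-1)·(-0.8333) + (4)·(3.1667) + (-2)·(-0.8333)) / 5 = 7/5 = 1.4
  S[V,V] = ((0.1667)·(0.1667) + (0.1667)·(0.1667) + (-1.8333)·(-1.8333) + (-0.8333)·(-0.8333) + (3.1667)·(3.1667) + (-0.8333)·(-0.8333)) / 5 = 14.8333/5 = 2.9667
  S = [[10, 1.4],
 [1.4, 2.9667]].

Step 3 — invert S. det(S) = 10·2.9667 - (1.4)² = 27.7067.
  S^{-1} = (1/det) · [[d, -b], [-b, a]] = [[0.1071, -0.0505],
 [-0.0505, 0.3609]].

Step 4 — quadratic form (x̄ - mu_0)^T · S^{-1} · (x̄ - mu_0):
  S^{-1} · (x̄ - mu_0) = (0.1095, -0.782),
  (x̄ - mu_0)^T · [...] = (0)·(0.1095) + (-2.1667)·(-0.782) = 1.6943.

Step 5 — scale by n: T² = 6 · 1.6943 = 10.166.

T² ≈ 10.166


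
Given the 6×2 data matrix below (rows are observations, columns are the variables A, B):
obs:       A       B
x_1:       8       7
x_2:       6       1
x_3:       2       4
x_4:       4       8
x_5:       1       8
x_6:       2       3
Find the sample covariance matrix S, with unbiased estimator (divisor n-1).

Step 1 — column means:
  mean(A) = (8 + 6 + 2 + 4 + 1 + 2) / 6 = 23/6 = 3.8333
  mean(B) = (7 + 1 + 4 + 8 + 8 + 3) / 6 = 31/6 = 5.1667

Step 2 — sample covariance S[i,j] = (1/(n-1)) · Σ_k (x_{k,i} - mean_i) · (x_{k,j} - mean_j), with n-1 = 5.
  S[A,A] = ((4.1667)·(4.1667) + (2.1667)·(2.1667) + (-1.8333)·(-1.8333) + (0.1667)·(0.1667) + (-2.8333)·(-2.8333) + (-1.8333)·(-1.8333)) / 5 = 36.8333/5 = 7.3667
  S[A,B] = ((4.1667)·(1.8333) + (2.1667)·(-4.1667) + (-1.8333)·(-1.1667) + (0.1667)·(2.8333) + (-2.8333)·(2.8333) + (-1.8333)·(-2.1667)) / 5 = -2.8333/5 = -0.5667
  S[B,B] = ((1.8333)·(1.8333) + (-4.1667)·(-4.1667) + (-1.1667)·(-1.1667) + (2.8333)·(2.8333) + (2.8333)·(2.8333) + (-2.1667)·(-2.1667)) / 5 = 42.8333/5 = 8.5667

S is symmetric (S[j,i] = S[i,j]). Assembling:

S = [[7.3667, -0.5667],
 [-0.5667, 8.5667]]


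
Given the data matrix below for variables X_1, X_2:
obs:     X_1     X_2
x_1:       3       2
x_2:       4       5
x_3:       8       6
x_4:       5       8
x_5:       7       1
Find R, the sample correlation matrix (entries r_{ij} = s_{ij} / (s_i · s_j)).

Step 1 — column means:
  mean(X_1) = (3 + 4 + 8 + 5 + 7) / 5 = 27/5 = 5.4
  mean(X_2) = (2 + 5 + 6 + 8 + 1) / 5 = 22/5 = 4.4

Step 2 — sample variances and covariances s[i,j] = (1/(n-1)) · Σ_k (x_{k,i} - mean_i) · (x_{k,j} - mean_j), with n-1 = 4:
  s[X_1,X_1] = ((-2.4)·(-2.4) + (-1.4)·(-1.4) + (2.6)·(2.6) + (-0.4)·(-0.4) + (1.6)·(1.6)) / 4 = 17.2/4 = 4.3
  s[X_1,X_2] = ((-2.4)·(-2.4) + (-1.4)·(0.6) + (2.6)·(1.6) + (-0.4)·(3.6) + (1.6)·(-3.4)) / 4 = 2.2/4 = 0.55
  s[X_2,X_2] = ((-2.4)·(-2.4) + (0.6)·(0.6) + (1.6)·(1.6) + (3.6)·(3.6) + (-3.4)·(-3.4)) / 4 = 33.2/4 = 8.3
  Sample standard deviations s_i = √(s[i,i]):
  s(X_1) = √(4.3) = 2.0736
  s(X_2) = √(8.3) = 2.881

Step 3 — r_{ij} = s_{ij} / (s_i · s_j):
  r[X_1,X_1] = 1 (diagonal).
  r[X_1,X_2] = 0.55 / (2.0736 · 2.881) = 0.55 / 5.9741 = 0.0921
  r[X_2,X_2] = 1 (diagonal).

R is symmetric with unit diagonal. Assembling:

R = [[1, 0.0921],
 [0.0921, 1]]


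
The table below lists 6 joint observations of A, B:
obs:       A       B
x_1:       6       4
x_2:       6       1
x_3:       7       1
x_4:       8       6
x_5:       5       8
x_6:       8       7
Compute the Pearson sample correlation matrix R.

Step 1 — column means:
  mean(A) = (6 + 6 + 7 + 8 + 5 + 8) / 6 = 40/6 = 6.6667
  mean(B) = (4 + 1 + 1 + 6 + 8 + 7) / 6 = 27/6 = 4.5

Step 2 — sample variances and covariances s[i,j] = (1/(n-1)) · Σ_k (x_{k,i} - mean_i) · (x_{k,j} - mean_j), with n-1 = 5:
  s[A,A] = ((-0.6667)·(-0.6667) + (-0.6667)·(-0.6667) + (0.3333)·(0.3333) + (1.3333)·(1.3333) + (-1.6667)·(-1.6667) + (1.3333)·(1.3333)) / 5 = 7.3333/5 = 1.4667
  s[A,B] = ((-0.6667)·(-0.5) + (-0.6667)·(-3.5) + (0.3333)·(-3.5) + (1.3333)·(1.5) + (-1.6667)·(3.5) + (1.3333)·(2.5)) / 5 = 1/5 = 0.2
  s[B,B] = ((-0.5)·(-0.5) + (-3.5)·(-3.5) + (-3.5)·(-3.5) + (1.5)·(1.5) + (3.5)·(3.5) + (2.5)·(2.5)) / 5 = 45.5/5 = 9.1
  Sample standard deviations s_i = √(s[i,i]):
  s(A) = √(1.4667) = 1.2111
  s(B) = √(9.1) = 3.0166

Step 3 — r_{ij} = s_{ij} / (s_i · s_j):
  r[A,A] = 1 (diagonal).
  r[A,B] = 0.2 / (1.2111 · 3.0166) = 0.2 / 3.6533 = 0.0547
  r[B,B] = 1 (diagonal).

R is symmetric with unit diagonal. Assembling:

R = [[1, 0.0547],
 [0.0547, 1]]


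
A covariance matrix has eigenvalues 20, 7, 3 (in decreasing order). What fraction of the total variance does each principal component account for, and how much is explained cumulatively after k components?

Step 1 — total variance = trace(Sigma) = Σ λ_i = 20 + 7 + 3 = 30.

Step 2 — fraction explained by component i = λ_i / Σ λ:
  PC1: 20/30 = 0.6667
  PC2: 7/30 = 0.2333
  PC3: 3/30 = 0.1

Step 3 — cumulative fraction after k components = (λ_1 + ... + λ_k) / Σ λ:
  k = 1: 20/30 = 0.6667
  k = 2: (20 + 7)/30 = 27/30 = 0.9
  k = 3: (20 + 7 + 3)/30 = 30/30 = 1

Summary (fraction, with percent):

explained: PC1 0.6667 (66.67%), PC2 0.2333 (23.33%), PC3 0.1 (10%);  cumulative: 0.6667, 0.9, 1


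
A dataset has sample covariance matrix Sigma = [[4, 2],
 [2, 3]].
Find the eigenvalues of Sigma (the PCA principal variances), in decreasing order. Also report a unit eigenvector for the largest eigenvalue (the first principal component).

Step 1 — characteristic polynomial of 2×2 Sigma:
  det(Sigma - λI) = λ² - trace · λ + det = 0.
  trace = 4 + 3 = 7, det = 4·3 - (2)² = 8.
Step 2 — discriminant:
  Δ = trace² - 4·det = 49 - 32 = 17.
Step 3 — eigenvalues:
  λ = (trace ± √Δ)/2 = (7 ± 4.1231)/2,
  λ_1 = 5.5616,  λ_2 = 1.4384.

Step 4 — unit eigenvector for λ_1: solve (Sigma - λ_1 I)v = 0. First row:
  (4 - 5.5616)·v_x + (2)·v_y = 0, i.e. (-1.5616)·v_x + (2)·v_y = 0,
  so v ∝ (b, λ_1 - a) = (2, 1.5616) = u.
  ||u|| = √((2)² + (1.5616)²) = √(6.4384) ≈ 2.5374,
  v_1 = u/||u|| ≈ (0.7882, 0.6154) (||v_1|| = 1).

λ_1 = 5.5616,  λ_2 = 1.4384;  v_1 ≈ (0.7882, 0.6154)


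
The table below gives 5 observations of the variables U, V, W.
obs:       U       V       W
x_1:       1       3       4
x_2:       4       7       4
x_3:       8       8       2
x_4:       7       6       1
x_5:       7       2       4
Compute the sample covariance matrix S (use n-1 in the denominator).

Step 1 — column means:
  mean(U) = (1 + 4 + 8 + 7 + 7) / 5 = 27/5 = 5.4
  mean(V) = (3 + 7 + 8 + 6 + 2) / 5 = 26/5 = 5.2
  mean(W) = (4 + 4 + 2 + 1 + 4) / 5 = 15/5 = 3

Step 2 — sample covariance S[i,j] = (1/(n-1)) · Σ_k (x_{k,i} - mean_i) · (x_{k,j} - mean_j), with n-1 = 4.
  S[U,U] = ((-4.4)·(-4.4) + (-1.4)·(-1.4) + (2.6)·(2.6) + (1.6)·(1.6) + (1.6)·(1.6)) / 4 = 33.2/4 = 8.3
  S[U,V] = ((-4.4)·(-2.2) + (-1.4)·(1.8) + (2.6)·(2.8) + (1.6)·(0.8) + (1.6)·(-3.2)) / 4 = 10.6/4 = 2.65
  S[U,W] = ((-4.4)·(1) + (-1.4)·(1) + (2.6)·(-1) + (1.6)·(-2) + (1.6)·(1)) / 4 = -10/4 = -2.5
  S[V,V] = ((-2.2)·(-2.2) + (1.8)·(1.8) + (2.8)·(2.8) + (0.8)·(0.8) + (-3.2)·(-3.2)) / 4 = 26.8/4 = 6.7
  S[V,W] = ((-2.2)·(1) + (1.8)·(1) + (2.8)·(-1) + (0.8)·(-2) + (-3.2)·(1)) / 4 = -8/4 = -2
  S[W,W] = ((1)·(1) + (1)·(1) + (-1)·(-1) + (-2)·(-2) + (1)·(1)) / 4 = 8/4 = 2

S is symmetric (S[j,i] = S[i,j]). Assembling:

S = [[8.3, 2.65, -2.5],
 [2.65, 6.7, -2],
 [-2.5, -2, 2]]


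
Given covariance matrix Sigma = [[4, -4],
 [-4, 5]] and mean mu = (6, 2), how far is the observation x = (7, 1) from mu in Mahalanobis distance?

Step 1 — centre the observation: (x - mu) = (1, -1).

Step 2 — invert Sigma. det(Sigma) = 4·5 - (-4)² = 4.
  Sigma^{-1} = (1/det) · [[d, -b], [-b, a]] = [[1.25, 1],
 [1, 1]].

Step 3 — form the quadratic (x - mu)^T · Sigma^{-1} · (x - mu):
  Sigma^{-1} · (x - mu) = (0.25, 0).
  (x - mu)^T · [Sigma^{-1} · (x - mu)] = (1)·(0.25) + (-1)·(0) = 0.25.

Step 4 — take square root: d = √(0.25) ≈ 0.5.

d(x, mu) = √(0.25) ≈ 0.5


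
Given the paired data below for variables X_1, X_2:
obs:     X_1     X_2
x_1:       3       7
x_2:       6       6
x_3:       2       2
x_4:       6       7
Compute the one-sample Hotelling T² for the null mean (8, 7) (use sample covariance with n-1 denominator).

Step 1 — sample mean vector:
  mean(X_1) = (3 + 6 + 2 + 6) / 4 = 17/4 = 4.25
  mean(X_2) = (7 + 6 + 2 + 7) / 4 = 22/4 = 5.5
  x̄ = (4.25, 5.5),  deviation x̄ - mu_0 = (4.25, 5.5) - (8, 7) = (-3.75, -1.5).

Step 2 — sample covariance matrix, S[i,j] = (1/(n-1)) · Σ_k (x_{k,i} - mean_i) · (x_{k,j} - mean_j), divisor n-1 = 3:
  S[X_1,X_1] = ((-1.25)·(-1.25) + (1.75)·(1.75) + (-2.25)·(-2.25) + (1.75)·(1.75)) / 3 = 12.75/3 = 4.25
  S[X_1,X_2] = ((-1.25)·(1.5) + (1.75)·(0.5) + (-2.25)·(-3.5) + (1.75)·(1.5)) / 3 = 9.5/3 = 3.1667
  S[X_2,X_2] = ((1.5)·(1.5) + (0.5)·(0.5) + (-3.5)·(-3.5) + (1.5)·(1.5)) / 3 = 17/3 = 5.6667
  S = [[4.25, 3.1667],
 [3.1667, 5.6667]].

Step 3 — invert S. det(S) = 4.25·5.6667 - (3.1667)² = 14.0556.
  S^{-1} = (1/det) · [[d, -b], [-b, a]] = [[0.4032, -0.2253],
 [-0.2253, 0.3024]].

Step 4 — quadratic form (x̄ - mu_0)^T · S^{-1} · (x̄ - mu_0):
  S^{-1} · (x̄ - mu_0) = (-1.1739, 0.3913),
  (x̄ - mu_0)^T · [...] = (-3.75)·(-1.1739) + (-1.5)·(0.3913) = 3.8152.

Step 5 — scale by n: T² = 4 · 3.8152 = 15.2609.

T² ≈ 15.2609


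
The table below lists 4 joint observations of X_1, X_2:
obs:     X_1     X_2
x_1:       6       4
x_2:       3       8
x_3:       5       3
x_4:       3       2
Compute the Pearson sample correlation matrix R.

Step 1 — column means:
  mean(X_1) = (6 + 3 + 5 + 3) / 4 = 17/4 = 4.25
  mean(X_2) = (4 + 8 + 3 + 2) / 4 = 17/4 = 4.25

Step 2 — sample variances and covariances s[i,j] = (1/(n-1)) · Σ_k (x_{k,i} - mean_i) · (x_{k,j} - mean_j), with n-1 = 3:
  s[X_1,X_1] = ((1.75)·(1.75) + (-1.25)·(-1.25) + (0.75)·(0.75) + (-1.25)·(-1.25)) / 3 = 6.75/3 = 2.25
  s[X_1,X_2] = ((1.75)·(-0.25) + (-1.25)·(3.75) + (0.75)·(-1.25) + (-1.25)·(-2.25)) / 3 = -3.25/3 = -1.0833
  s[X_2,X_2] = ((-0.25)·(-0.25) + (3.75)·(3.75) + (-1.25)·(-1.25) + (-2.25)·(-2.25)) / 3 = 20.75/3 = 6.9167
  Sample standard deviations s_i = √(s[i,i]):
  s(X_1) = √(2.25) = 1.5
  s(X_2) = √(6.9167) = 2.63

Step 3 — r_{ij} = s_{ij} / (s_i · s_j):
  r[X_1,X_1] = 1 (diagonal).
  r[X_1,X_2] = -1.0833 / (1.5 · 2.63) = -1.0833 / 3.9449 = -0.2746
  r[X_2,X_2] = 1 (diagonal).

R is symmetric with unit diagonal. Assembling:

R = [[1, -0.2746],
 [-0.2746, 1]]


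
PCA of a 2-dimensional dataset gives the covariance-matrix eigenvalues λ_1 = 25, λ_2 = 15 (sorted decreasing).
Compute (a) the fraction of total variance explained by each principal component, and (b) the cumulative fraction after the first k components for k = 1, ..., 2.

Step 1 — total variance = trace(Sigma) = Σ λ_i = 25 + 15 = 40.

Step 2 — fraction explained by component i = λ_i / Σ λ:
  PC1: 25/40 = 0.625
  PC2: 15/40 = 0.375

Step 3 — cumulative fraction after k components = (λ_1 + ... + λ_k) / Σ λ:
  k = 1: 25/40 = 0.625
  k = 2: (25 + 15)/40 = 40/40 = 1

Summary (fraction, with percent):

explained: PC1 0.625 (62.5%), PC2 0.375 (37.5%);  cumulative: 0.625, 1


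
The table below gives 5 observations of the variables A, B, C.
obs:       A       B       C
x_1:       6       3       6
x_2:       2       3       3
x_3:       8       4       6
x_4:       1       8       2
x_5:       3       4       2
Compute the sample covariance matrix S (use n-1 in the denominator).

Step 1 — column means:
  mean(A) = (6 + 2 + 8 + 1 + 3) / 5 = 20/5 = 4
  mean(B) = (3 + 3 + 4 + 8 + 4) / 5 = 22/5 = 4.4
  mean(C) = (6 + 3 + 6 + 2 + 2) / 5 = 19/5 = 3.8

Step 2 — sample covariance S[i,j] = (1/(n-1)) · Σ_k (x_{k,i} - mean_i) · (x_{k,j} - mean_j), with n-1 = 4.
  S[A,A] = ((2)·(2) + (-2)·(-2) + (4)·(4) + (-3)·(-3) + (-1)·(-1)) / 4 = 34/4 = 8.5
  S[A,B] = ((2)·(-1.4) + (-2)·(-1.4) + (4)·(-0.4) + (-3)·(3.6) + (-1)·(-0.4)) / 4 = -12/4 = -3
  S[A,C] = ((2)·(2.2) + (-2)·(-0.8) + (4)·(2.2) + (-3)·(-1.8) + (-1)·(-1.8)) / 4 = 22/4 = 5.5
  S[B,B] = ((-1.4)·(-1.4) + (-1.4)·(-1.4) + (-0.4)·(-0.4) + (3.6)·(3.6) + (-0.4)·(-0.4)) / 4 = 17.2/4 = 4.3
  S[B,C] = ((-1.4)·(2.2) + (-1.4)·(-0.8) + (-0.4)·(2.2) + (3.6)·(-1.8) + (-0.4)·(-1.8)) / 4 = -8.6/4 = -2.15
  S[C,C] = ((2.2)·(2.2) + (-0.8)·(-0.8) + (2.2)·(2.2) + (-1.8)·(-1.8) + (-1.8)·(-1.8)) / 4 = 16.8/4 = 4.2

S is symmetric (S[j,i] = S[i,j]). Assembling:

S = [[8.5, -3, 5.5],
 [-3, 4.3, -2.15],
 [5.5, -2.15, 4.2]]


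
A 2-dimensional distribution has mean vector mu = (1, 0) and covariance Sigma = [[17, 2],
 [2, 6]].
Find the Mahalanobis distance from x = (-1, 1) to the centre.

Step 1 — centre the observation: (x - mu) = (-2, 1).

Step 2 — invert Sigma. det(Sigma) = 17·6 - (2)² = 98.
  Sigma^{-1} = (1/det) · [[d, -b], [-b, a]] = [[0.0612, -0.0204],
 [-0.0204, 0.1735]].

Step 3 — form the quadratic (x - mu)^T · Sigma^{-1} · (x - mu):
  Sigma^{-1} · (x - mu) = (-0.1429, 0.2143).
  (x - mu)^T · [Sigma^{-1} · (x - mu)] = (-2)·(-0.1429) + (1)·(0.2143) = 0.5.

Step 4 — take square root: d = √(0.5) ≈ 0.7071.

d(x, mu) = √(0.5) ≈ 0.7071


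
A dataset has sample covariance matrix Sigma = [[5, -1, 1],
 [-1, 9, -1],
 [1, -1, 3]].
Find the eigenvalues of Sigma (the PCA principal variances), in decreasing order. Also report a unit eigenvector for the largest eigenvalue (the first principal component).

Step 1 — characteristic polynomial p(λ) = det(λI - Sigma) = λ³ - tr·λ² + c_1·λ - det, where tr = trace, c_1 = sum of the principal 2×2 minors, det = det(Sigma):
  tr = 5 + 9 + 3 = 17,
  c_1 = (5·9 - (-1)²) + (5·3 - (1)²) + (9·3 - (-1)²) = 44 + 14 + 26 = 84,
  det = 5·(9·3 - (-1)²) - (-1)·((-1)·3 - (-1)·(1)) + (1)·((-1)·(-1) - 9·(1)) = 5·(26) - (-1)·(-2) + (1)·(-8) = 120.
  So p(λ) = λ³ - 17λ² + 84λ - 120.
Step 2 — look for an integer root (rational root theorem: any rational root is an integer divisor of 120). Testing λ = 5:
  p(5) = 125 - 425 + 420 - 120 = 0  ✓
  Dividing out (λ - 5): p(λ) = (λ - 5)(λ² - 12λ + 24).
Step 3 — remaining eigenvalues from the quadratic λ² - 12λ + 24 = 0:
  Δ = 12² - 4·24 = 144 - 96 = 48,  λ = (12 ± √48)/2 = (12 ± 6.9282)/2 ≈ 9.4641 or 2.5359.
  Sorted: λ_1 = 9.4641,  λ_2 = 5,  λ_3 = 2.5359  (check: sum = 17 = tr ✓).

Step 4 — unit eigenvector for λ_1 ≈ 9.4641: v spans the null space of (Sigma - λ_1 I), whose rows are
  r_1 = (-4.4641, -1, 1),  r_2 = (-1, -0.4641, -1),  r_3 = (1, -1, -6.4641).
  v is orthogonal to every row, so take v ∝ r_1 × r_2 = ((-1)·(-1) - (1)·(-0.4641), (1)·(-1) - (-4.4641)·(-1), (-4.4641)·(-0.4641) - (-1)·(-1)) ≈ (1.4641, -5.4641, 1.0718).
  Let u = (1.4641, -5.4641, 1.0718).
  ||u|| = √((1.4641)² + (-5.4641)² + (1.0718)²) = √(33.1487) ≈ 5.7575,  v_1 = u/||u|| ≈ (0.2543, -0.949, 0.1862) (||v_1|| = 1).

λ_1 = 9.4641,  λ_2 = 5,  λ_3 = 2.5359;  v_1 ≈ (0.2543, -0.949, 0.1862)


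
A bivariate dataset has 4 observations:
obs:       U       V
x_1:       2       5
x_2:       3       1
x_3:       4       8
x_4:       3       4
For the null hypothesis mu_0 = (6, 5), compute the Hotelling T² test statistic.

Step 1 — sample mean vector:
  mean(U) = (2 + 3 + 4 + 3) / 4 = 12/4 = 3
  mean(V) = (5 + 1 + 8 + 4) / 4 = 18/4 = 4.5
  x̄ = (3, 4.5),  deviation x̄ - mu_0 = (3, 4.5) - (6, 5) = (-3, -0.5).

Step 2 — sample covariance matrix, S[i,j] = (1/(n-1)) · Σ_k (x_{k,i} - mean_i) · (x_{k,j} - mean_j), divisor n-1 = 3:
  S[U,U] = ((-1)·(-1) + (0)·(0) + (1)·(1) + (0)·(0)) / 3 = 2/3 = 0.6667
  S[U,V] = ((-1)·(0.5) + (0)·(-3.5) + (1)·(3.5) + (0)·(-0.5)) / 3 = 3/3 = 1
  S[V,V] = ((0.5)·(0.5) + (-3.5)·(-3.5) + (3.5)·(3.5) + (-0.5)·(-0.5)) / 3 = 25/3 = 8.3333
  S = [[0.6667, 1],
 [1, 8.3333]].

Step 3 — invert S. det(S) = 0.6667·8.3333 - (1)² = 4.5556.
  S^{-1} = (1/det) · [[d, -b], [-b, a]] = [[1.8293, -0.2195],
 [-0.2195, 0.1463]].

Step 4 — quadratic form (x̄ - mu_0)^T · S^{-1} · (x̄ - mu_0):
  S^{-1} · (x̄ - mu_0) = (-5.378, 0.5854),
  (x̄ - mu_0)^T · [...] = (-3)·(-5.378) + (-0.5)·(0.5854) = 15.8415.

Step 5 — scale by n: T² = 4 · 15.8415 = 63.3659.

T² ≈ 63.3659


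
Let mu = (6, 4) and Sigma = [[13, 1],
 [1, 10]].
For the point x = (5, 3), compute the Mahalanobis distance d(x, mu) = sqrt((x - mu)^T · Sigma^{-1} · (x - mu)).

Step 1 — centre the observation: (x - mu) = (-1, -1).

Step 2 — invert Sigma. det(Sigma) = 13·10 - (1)² = 129.
  Sigma^{-1} = (1/det) · [[d, -b], [-b, a]] = [[0.0775, -0.0078],
 [-0.0078, 0.1008]].

Step 3 — form the quadratic (x - mu)^T · Sigma^{-1} · (x - mu):
  Sigma^{-1} · (x - mu) = (-0.0698, -0.093).
  (x - mu)^T · [Sigma^{-1} · (x - mu)] = (-1)·(-0.0698) + (-1)·(-0.093) = 0.1628.

Step 4 — take square root: d = √(0.1628) ≈ 0.4035.

d(x, mu) = √(0.1628) ≈ 0.4035


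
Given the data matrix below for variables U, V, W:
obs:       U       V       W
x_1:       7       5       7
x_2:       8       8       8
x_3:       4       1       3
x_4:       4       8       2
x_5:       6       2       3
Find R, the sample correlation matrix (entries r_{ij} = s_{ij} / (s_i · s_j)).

Step 1 — column means:
  mean(U) = (7 + 8 + 4 + 4 + 6) / 5 = 29/5 = 5.8
  mean(V) = (5 + 8 + 1 + 8 + 2) / 5 = 24/5 = 4.8
  mean(W) = (7 + 8 + 3 + 2 + 3) / 5 = 23/5 = 4.6

Step 2 — sample variances and covariances s[i,j] = (1/(n-1)) · Σ_k (x_{k,i} - mean_i) · (x_{k,j} - mean_j), with n-1 = 4:
  s[U,U] = ((1.2)·(1.2) + (2.2)·(2.2) + (-1.8)·(-1.8) + (-1.8)·(-1.8) + (0.2)·(0.2)) / 4 = 12.8/4 = 3.2
  s[U,V] = ((1.2)·(0.2) + (2.2)·(3.2) + (-1.8)·(-3.8) + (-1.8)·(3.2) + (0.2)·(-2.8)) / 4 = 7.8/4 = 1.95
  s[U,W] = ((1.2)·(2.4) + (2.2)·(3.4) + (-1.8)·(-1.6) + (-1.8)·(-2.6) + (0.2)·(-1.6)) / 4 = 17.6/4 = 4.4
  s[V,V] = ((0.2)·(0.2) + (3.2)·(3.2) + (-3.8)·(-3.8) + (3.2)·(3.2) + (-2.8)·(-2.8)) / 4 = 42.8/4 = 10.7
  s[V,W] = ((0.2)·(2.4) + (3.2)·(3.4) + (-3.8)·(-1.6) + (3.2)·(-2.6) + (-2.8)·(-1.6)) / 4 = 13.6/4 = 3.4
  s[W,W] = ((2.4)·(2.4) + (3.4)·(3.4) + (-1.6)·(-1.6) + (-2.6)·(-2.6) + (-1.6)·(-1.6)) / 4 = 29.2/4 = 7.3
  Sample standard deviations s_i = √(s[i,i]):
  s(U) = √(3.2) = 1.7889
  s(V) = √(10.7) = 3.2711
  s(W) = √(7.3) = 2.7019

Step 3 — r_{ij} = s_{ij} / (s_i · s_j):
  r[U,U] = 1 (diagonal).
  r[U,V] = 1.95 / (1.7889 · 3.2711) = 1.95 / 5.8515 = 0.3332
  r[U,W] = 4.4 / (1.7889 · 2.7019) = 4.4 / 4.8332 = 0.9104
  r[V,V] = 1 (diagonal).
  r[V,W] = 3.4 / (3.2711 · 2.7019) = 3.4 / 8.838 = 0.3847
  r[W,W] = 1 (diagonal).

R is symmetric with unit diagonal. Assembling:

R = [[1, 0.3332, 0.9104],
 [0.3332, 1, 0.3847],
 [0.9104, 0.3847, 1]]


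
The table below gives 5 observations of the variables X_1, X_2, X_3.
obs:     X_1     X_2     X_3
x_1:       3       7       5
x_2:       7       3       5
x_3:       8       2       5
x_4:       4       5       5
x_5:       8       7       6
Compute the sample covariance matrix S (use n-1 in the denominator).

Step 1 — column means:
  mean(X_1) = (3 + 7 + 8 + 4 + 8) / 5 = 30/5 = 6
  mean(X_2) = (7 + 3 + 2 + 5 + 7) / 5 = 24/5 = 4.8
  mean(X_3) = (5 + 5 + 5 + 5 + 6) / 5 = 26/5 = 5.2

Step 2 — sample covariance S[i,j] = (1/(n-1)) · Σ_k (x_{k,i} - mean_i) · (x_{k,j} - mean_j), with n-1 = 4.
  S[X_1,X_1] = ((-3)·(-3) + (1)·(1) + (2)·(2) + (-2)·(-2) + (2)·(2)) / 4 = 22/4 = 5.5
  S[X_1,X_2] = ((-3)·(2.2) + (1)·(-1.8) + (2)·(-2.8) + (-2)·(0.2) + (2)·(2.2)) / 4 = -10/4 = -2.5
  S[X_1,X_3] = ((-3)·(-0.2) + (1)·(-0.2) + (2)·(-0.2) + (-2)·(-0.2) + (2)·(0.8)) / 4 = 2/4 = 0.5
  S[X_2,X_2] = ((2.2)·(2.2) + (-1.8)·(-1.8) + (-2.8)·(-2.8) + (0.2)·(0.2) + (2.2)·(2.2)) / 4 = 20.8/4 = 5.2
  S[X_2,X_3] = ((2.2)·(-0.2) + (-1.8)·(-0.2) + (-2.8)·(-0.2) + (0.2)·(-0.2) + (2.2)·(0.8)) / 4 = 2.2/4 = 0.55
  S[X_3,X_3] = ((-0.2)·(-0.2) + (-0.2)·(-0.2) + (-0.2)·(-0.2) + (-0.2)·(-0.2) + (0.8)·(0.8)) / 4 = 0.8/4 = 0.2

S is symmetric (S[j,i] = S[i,j]). Assembling:

S = [[5.5, -2.5, 0.5],
 [-2.5, 5.2, 0.55],
 [0.5, 0.55, 0.2]]


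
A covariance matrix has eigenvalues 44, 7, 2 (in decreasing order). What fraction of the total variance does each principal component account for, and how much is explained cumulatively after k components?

Step 1 — total variance = trace(Sigma) = Σ λ_i = 44 + 7 + 2 = 53.

Step 2 — fraction explained by component i = λ_i / Σ λ:
  PC1: 44/53 = 0.8302
  PC2: 7/53 = 0.1321
  PC3: 2/53 = 0.0377

Step 3 — cumulative fraction after k components = (λ_1 + ... + λ_k) / Σ λ:
  k = 1: 44/53 = 0.8302
  k = 2: (44 + 7)/53 = 51/53 = 0.9623
  k = 3: (44 + 7 + 2)/53 = 53/53 = 1

Summary (fraction, with percent):

explained: PC1 0.8302 (83.02%), PC2 0.1321 (13.21%), PC3 0.0377 (3.77%);  cumulative: 0.8302, 0.9623, 1


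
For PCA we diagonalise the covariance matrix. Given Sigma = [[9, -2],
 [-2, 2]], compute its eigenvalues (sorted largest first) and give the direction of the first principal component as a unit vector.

Step 1 — characteristic polynomial of 2×2 Sigma:
  det(Sigma - λI) = λ² - trace · λ + det = 0.
  trace = 9 + 2 = 11, det = 9·2 - (-2)² = 14.
Step 2 — discriminant:
  Δ = trace² - 4·det = 121 - 56 = 65.
Step 3 — eigenvalues:
  λ = (trace ± √Δ)/2 = (11 ± 8.0623)/2,
  λ_1 = 9.5311,  λ_2 = 1.4689.

Step 4 — unit eigenvector for λ_1: solve (Sigma - λ_1 I)v = 0. First row:
  (9 - 9.5311)·v_x + (-2)·v_y = 0, i.e. (-0.5311)·v_x + (-2)·v_y = 0,
  so v ∝ (b, λ_1 - a) = (-2, 0.5311); multiply by -1 so the first entry is positive: u = (2, -0.5311).
  ||u|| = √((2)² + (-0.5311)²) = √(4.2821) ≈ 2.0693,
  v_1 = u/||u|| ≈ (0.9665, -0.2567) (||v_1|| = 1).

λ_1 = 9.5311,  λ_2 = 1.4689;  v_1 ≈ (0.9665, -0.2567)


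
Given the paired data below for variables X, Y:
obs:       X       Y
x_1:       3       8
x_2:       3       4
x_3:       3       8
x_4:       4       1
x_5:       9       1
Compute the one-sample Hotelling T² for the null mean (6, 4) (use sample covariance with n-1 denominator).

Step 1 — sample mean vector:
  mean(X) = (3 + 3 + 3 + 4 + 9) / 5 = 22/5 = 4.4
  mean(Y) = (8 + 4 + 8 + 1 + 1) / 5 = 22/5 = 4.4
  x̄ = (4.4, 4.4),  deviation x̄ - mu_0 = (4.4, 4.4) - (6, 4) = (-1.6, 0.4).

Step 2 — sample covariance matrix, S[i,j] = (1/(n-1)) · Σ_k (x_{k,i} - mean_i) · (x_{k,j} - mean_j), divisor n-1 = 4:
  S[X,X] = ((-1.4)·(-1.4) + (-1.4)·(-1.4) + (-1.4)·(-1.4) + (-0.4)·(-0.4) + (4.6)·(4.6)) / 4 = 27.2/4 = 6.8
  S[X,Y] = ((-1.4)·(3.6) + (-1.4)·(-0.4) + (-1.4)·(3.6) + (-0.4)·(-3.4) + (4.6)·(-3.4)) / 4 = -23.8/4 = -5.95
  S[Y,Y] = ((3.6)·(3.6) + (-0.4)·(-0.4) + (3.6)·(3.6) + (-3.4)·(-3.4) + (-3.4)·(-3.4)) / 4 = 49.2/4 = 12.3
  S = [[6.8, -5.95],
 [-5.95, 12.3]].

Step 3 — invert S. det(S) = 6.8·12.3 - (-5.95)² = 48.2375.
  S^{-1} = (1/det) · [[d, -b], [-b, a]] = [[0.255, 0.1233],
 [0.1233, 0.141]].

Step 4 — quadratic form (x̄ - mu_0)^T · S^{-1} · (x̄ - mu_0):
  S^{-1} · (x̄ - mu_0) = (-0.3586, -0.141),
  (x̄ - mu_0)^T · [...] = (-1.6)·(-0.3586) + (0.4)·(-0.141) = 0.5174.

Step 5 — scale by n: T² = 5 · 0.5174 = 2.5872.

T² ≈ 2.5872


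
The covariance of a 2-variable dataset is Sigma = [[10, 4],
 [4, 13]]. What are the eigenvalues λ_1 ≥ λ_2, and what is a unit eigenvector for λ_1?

Step 1 — characteristic polynomial of 2×2 Sigma:
  det(Sigma - λI) = λ² - trace · λ + det = 0.
  trace = 10 + 13 = 23, det = 10·13 - (4)² = 114.
Step 2 — discriminant:
  Δ = trace² - 4·det = 529 - 456 = 73.
Step 3 — eigenvalues:
  λ = (trace ± √Δ)/2 = (23 ± 8.544)/2,
  λ_1 = 15.772,  λ_2 = 7.228.

Step 4 — unit eigenvector for λ_1: solve (Sigma - λ_1 I)v = 0. First row:
  (10 - 15.772)·v_x + (4)·v_y = 0, i.e. (-5.772)·v_x + (4)·v_y = 0,
  so v ∝ (b, λ_1 - a) = (4, 5.772) = u.
  ||u|| = √((4)² + (5.772)²) = √(49.316) ≈ 7.0225,
  v_1 = u/||u|| ≈ (0.5696, 0.8219) (||v_1|| = 1).

λ_1 = 15.772,  λ_2 = 7.228;  v_1 ≈ (0.5696, 0.8219)


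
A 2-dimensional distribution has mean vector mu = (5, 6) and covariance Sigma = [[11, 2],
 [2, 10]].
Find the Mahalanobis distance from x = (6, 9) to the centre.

Step 1 — centre the observation: (x - mu) = (1, 3).

Step 2 — invert Sigma. det(Sigma) = 11·10 - (2)² = 106.
  Sigma^{-1} = (1/det) · [[d, -b], [-b, a]] = [[0.0943, -0.0189],
 [-0.0189, 0.1038]].

Step 3 — form the quadratic (x - mu)^T · Sigma^{-1} · (x - mu):
  Sigma^{-1} · (x - mu) = (0.0377, 0.2925).
  (x - mu)^T · [Sigma^{-1} · (x - mu)] = (1)·(0.0377) + (3)·(0.2925) = 0.9151.

Step 4 — take square root: d = √(0.9151) ≈ 0.9566.

d(x, mu) = √(0.9151) ≈ 0.9566


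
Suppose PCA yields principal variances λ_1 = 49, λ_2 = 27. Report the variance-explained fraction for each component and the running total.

Step 1 — total variance = trace(Sigma) = Σ λ_i = 49 + 27 = 76.

Step 2 — fraction explained by component i = λ_i / Σ λ:
  PC1: 49/76 = 0.6447
  PC2: 27/76 = 0.3553

Step 3 — cumulative fraction after k components = (λ_1 + ... + λ_k) / Σ λ:
  k = 1: 49/76 = 0.6447
  k = 2: (49 + 27)/76 = 76/76 = 1

Summary (fraction, with percent):

explained: PC1 0.6447 (64.47%), PC2 0.3553 (35.53%);  cumulative: 0.6447, 1


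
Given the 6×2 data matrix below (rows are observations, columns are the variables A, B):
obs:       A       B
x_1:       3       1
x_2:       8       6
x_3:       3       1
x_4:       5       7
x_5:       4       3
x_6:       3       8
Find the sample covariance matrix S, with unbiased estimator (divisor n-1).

Step 1 — column means:
  mean(A) = (3 + 8 + 3 + 5 + 4 + 3) / 6 = 26/6 = 4.3333
  mean(B) = (1 + 6 + 1 + 7 + 3 + 8) / 6 = 26/6 = 4.3333

Step 2 — sample covariance S[i,j] = (1/(n-1)) · Σ_k (x_{k,i} - mean_i) · (x_{k,j} - mean_j), with n-1 = 5.
  S[A,A] = ((-1.3333)·(-1.3333) + (3.6667)·(3.6667) + (-1.3333)·(-1.3333) + (0.6667)·(0.6667) + (-0.3333)·(-0.3333) + (-1.3333)·(-1.3333)) / 5 = 19.3333/5 = 3.8667
  S[A,B] = ((-1.3333)·(-3.3333) + (3.6667)·(1.6667) + (-1.3333)·(-3.3333) + (0.6667)·(2.6667) + (-0.3333)·(-1.3333) + (-1.3333)·(3.6667)) / 5 = 12.3333/5 = 2.4667
  S[B,B] = ((-3.3333)·(-3.3333) + (1.6667)·(1.6667) + (-3.3333)·(-3.3333) + (2.6667)·(2.6667) + (-1.3333)·(-1.3333) + (3.6667)·(3.6667)) / 5 = 47.3333/5 = 9.4667

S is symmetric (S[j,i] = S[i,j]). Assembling:

S = [[3.8667, 2.4667],
 [2.4667, 9.4667]]


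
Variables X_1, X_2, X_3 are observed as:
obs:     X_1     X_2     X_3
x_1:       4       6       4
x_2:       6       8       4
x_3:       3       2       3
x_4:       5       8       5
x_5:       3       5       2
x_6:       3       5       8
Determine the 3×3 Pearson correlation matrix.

Step 1 — column means:
  mean(X_1) = (4 + 6 + 3 + 5 + 3 + 3) / 6 = 24/6 = 4
  mean(X_2) = (6 + 8 + 2 + 8 + 5 + 5) / 6 = 34/6 = 5.6667
  mean(X_3) = (4 + 4 + 3 + 5 + 2 + 8) / 6 = 26/6 = 4.3333

Step 2 — sample variances and covariances s[i,j] = (1/(n-1)) · Σ_k (x_{k,i} - mean_i) · (x_{k,j} - mean_j), with n-1 = 5:
  s[X_1,X_1] = ((0)·(0) + (2)·(2) + (-1)·(-1) + (1)·(1) + (-1)·(-1) + (-1)·(-1)) / 5 = 8/5 = 1.6
  s[X_1,X_2] = ((0)·(0.3333) + (2)·(2.3333) + (-1)·(-3.6667) + (1)·(2.3333) + (-1)·(-0.6667) + (-1)·(-0.6667)) / 5 = 12/5 = 2.4
  s[X_1,X_3] = ((0)·(-0.3333) + (2)·(-0.3333) + (-1)·(-1.3333) + (1)·(0.6667) + (-1)·(-2.3333) + (-1)·(3.6667)) / 5 = 0/5 = 0
  s[X_2,X_2] = ((0.3333)·(0.3333) + (2.3333)·(2.3333) + (-3.6667)·(-3.6667) + (2.3333)·(2.3333) + (-0.6667)·(-0.6667) + (-0.6667)·(-0.6667)) / 5 = 25.3333/5 = 5.0667
  s[X_2,X_3] = ((0.3333)·(-0.3333) + (2.3333)·(-0.3333) + (-3.6667)·(-1.3333) + (2.3333)·(0.6667) + (-0.6667)·(-2.3333) + (-0.6667)·(3.6667)) / 5 = 4.6667/5 = 0.9333
  s[X_3,X_3] = ((-0.3333)·(-0.3333) + (-0.3333)·(-0.3333) + (-1.3333)·(-1.3333) + (0.6667)·(0.6667) + (-2.3333)·(-2.3333) + (3.6667)·(3.6667)) / 5 = 21.3333/5 = 4.2667
  Sample standard deviations s_i = √(s[i,i]):
  s(X_1) = √(1.6) = 1.2649
  s(X_2) = √(5.0667) = 2.2509
  s(X_3) = √(4.2667) = 2.0656

Step 3 — r_{ij} = s_{ij} / (s_i · s_j):
  r[X_1,X_1] = 1 (diagonal).
  r[X_1,X_2] = 2.4 / (1.2649 · 2.2509) = 2.4 / 2.8472 = 0.8429
  r[X_1,X_3] = 0 / (1.2649 · 2.0656) = 0 / 2.6128 = 0
  r[X_2,X_2] = 1 (diagonal).
  r[X_2,X_3] = 0.9333 / (2.2509 · 2.0656) = 0.9333 / 4.6495 = 0.2007
  r[X_3,X_3] = 1 (diagonal).

R is symmetric with unit diagonal. Assembling:

R = [[1, 0.8429, 0],
 [0.8429, 1, 0.2007],
 [0, 0.2007, 1]]


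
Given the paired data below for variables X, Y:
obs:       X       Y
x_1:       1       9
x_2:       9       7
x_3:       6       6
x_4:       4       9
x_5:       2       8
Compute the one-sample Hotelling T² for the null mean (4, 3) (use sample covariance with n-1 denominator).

Step 1 — sample mean vector:
  mean(X) = (1 + 9 + 6 + 4 + 2) / 5 = 22/5 = 4.4
  mean(Y) = (9 + 7 + 6 + 9 + 8) / 5 = 39/5 = 7.8
  x̄ = (4.4, 7.8),  deviation x̄ - mu_0 = (4.4, 7.8) - (4, 3) = (0.4, 4.8).

Step 2 — sample covariance matrix, S[i,j] = (1/(n-1)) · Σ_k (x_{k,i} - mean_i) · (x_{k,j} - mean_j), divisor n-1 = 4:
  S[X,X] = ((-3.4)·(-3.4) + (4.6)·(4.6) + (1.6)·(1.6) + (-0.4)·(-0.4) + (-2.4)·(-2.4)) / 4 = 41.2/4 = 10.3
  S[X,Y] = ((-3.4)·(1.2) + (4.6)·(-0.8) + (1.6)·(-1.8) + (-0.4)·(1.2) + (-2.4)·(0.2)) / 4 = -11.6/4 = -2.9
  S[Y,Y] = ((1.2)·(1.2) + (-0.8)·(-0.8) + (-1.8)·(-1.8) + (1.2)·(1.2) + (0.2)·(0.2)) / 4 = 6.8/4 = 1.7
  S = [[10.3, -2.9],
 [-2.9, 1.7]].

Step 3 — invert S. det(S) = 10.3·1.7 - (-2.9)² = 9.1.
  S^{-1} = (1/det) · [[d, -b], [-b, a]] = [[0.1868, 0.3187],
 [0.3187, 1.1319]].

Step 4 — quadratic form (x̄ - mu_0)^T · S^{-1} · (x̄ - mu_0):
  S^{-1} · (x̄ - mu_0) = (1.6044, 5.5604),
  (x̄ - mu_0)^T · [...] = (0.4)·(1.6044) + (4.8)·(5.5604) = 27.3319.

Step 5 — scale by n: T² = 5 · 27.3319 = 136.6593.

T² ≈ 136.6593


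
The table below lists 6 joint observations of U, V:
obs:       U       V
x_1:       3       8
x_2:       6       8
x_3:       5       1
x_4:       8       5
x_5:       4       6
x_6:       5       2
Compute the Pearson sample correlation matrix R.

Step 1 — column means:
  mean(U) = (3 + 6 + 5 + 8 + 4 + 5) / 6 = 31/6 = 5.1667
  mean(V) = (8 + 8 + 1 + 5 + 6 + 2) / 6 = 30/6 = 5

Step 2 — sample variances and covariances s[i,j] = (1/(n-1)) · Σ_k (x_{k,i} - mean_i) · (x_{k,j} - mean_j), with n-1 = 5:
  s[U,U] = ((-2.1667)·(-2.1667) + (0.8333)·(0.8333) + (-0.1667)·(-0.1667) + (2.8333)·(2.8333) + (-1.1667)·(-1.1667) + (-0.1667)·(-0.1667)) / 5 = 14.8333/5 = 2.9667
  s[U,V] = ((-2.1667)·(3) + (0.8333)·(3) + (-0.1667)·(-4) + (2.8333)·(0) + (-1.1667)·(1) + (-0.1667)·(-3)) / 5 = -4/5 = -0.8
  s[V,V] = ((3)·(3) + (3)·(3) + (-4)·(-4) + (0)·(0) + (1)·(1) + (-3)·(-3)) / 5 = 44/5 = 8.8
  Sample standard deviations s_i = √(s[i,i]):
  s(U) = √(2.9667) = 1.7224
  s(V) = √(8.8) = 2.9665

Step 3 — r_{ij} = s_{ij} / (s_i · s_j):
  r[U,U] = 1 (diagonal).
  r[U,V] = -0.8 / (1.7224 · 2.9665) = -0.8 / 5.1095 = -0.1566
  r[V,V] = 1 (diagonal).

R is symmetric with unit diagonal. Assembling:

R = [[1, -0.1566],
 [-0.1566, 1]]


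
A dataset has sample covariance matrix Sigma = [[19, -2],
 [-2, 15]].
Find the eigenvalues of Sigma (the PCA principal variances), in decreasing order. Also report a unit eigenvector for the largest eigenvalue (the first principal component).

Step 1 — characteristic polynomial of 2×2 Sigma:
  det(Sigma - λI) = λ² - trace · λ + det = 0.
  trace = 19 + 15 = 34, det = 19·15 - (-2)² = 281.
Step 2 — discriminant:
  Δ = trace² - 4·det = 1156 - 1124 = 32.
Step 3 — eigenvalues:
  λ = (trace ± √Δ)/2 = (34 ± 5.6569)/2,
  λ_1 = 19.8284,  λ_2 = 14.1716.

Step 4 — unit eigenvector for λ_1: solve (Sigma - λ_1 I)v = 0. First row:
  (19 - 19.8284)·v_x + (-2)·v_y = 0, i.e. (-0.8284)·v_x + (-2)·v_y = 0,
  so v ∝ (b, λ_1 - a) = (-2, 0.8284); multiply by -1 so the first entry is positive: u = (2, -0.8284).
  ||u|| = √((2)² + (-0.8284)²) = √(4.6863) ≈ 2.1648,
  v_1 = u/||u|| ≈ (0.9239, -0.3827) (||v_1|| = 1).

λ_1 = 19.8284,  λ_2 = 14.1716;  v_1 ≈ (0.9239, -0.3827)


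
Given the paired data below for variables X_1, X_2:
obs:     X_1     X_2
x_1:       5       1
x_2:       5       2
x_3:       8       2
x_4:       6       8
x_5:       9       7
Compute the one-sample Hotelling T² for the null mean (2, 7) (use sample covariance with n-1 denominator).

Step 1 — sample mean vector:
  mean(X_1) = (5 + 5 + 8 + 6 + 9) / 5 = 33/5 = 6.6
  mean(X_2) = (1 + 2 + 2 + 8 + 7) / 5 = 20/5 = 4
  x̄ = (6.6, 4),  deviation x̄ - mu_0 = (6.6, 4) - (2, 7) = (4.6, -3).

Step 2 — sample covariance matrix, S[i,j] = (1/(n-1)) · Σ_k (x_{k,i} - mean_i) · (x_{k,j} - mean_j), divisor n-1 = 4:
  S[X_1,X_1] = ((-1.6)·(-1.6) + (-1.6)·(-1.6) + (1.4)·(1.4) + (-0.6)·(-0.6) + (2.4)·(2.4)) / 4 = 13.2/4 = 3.3
  S[X_1,X_2] = ((-1.6)·(-3) + (-1.6)·(-2) + (1.4)·(-2) + (-0.6)·(4) + (2.4)·(3)) / 4 = 10/4 = 2.5
  S[X_2,X_2] = ((-3)·(-3) + (-2)·(-2) + (-2)·(-2) + (4)·(4) + (3)·(3)) / 4 = 42/4 = 10.5
  S = [[3.3, 2.5],
 [2.5, 10.5]].

Step 3 — invert S. det(S) = 3.3·10.5 - (2.5)² = 28.4.
  S^{-1} = (1/det) · [[d, -b], [-b, a]] = [[0.3697, -0.088],
 [-0.088, 0.1162]].

Step 4 — quadratic form (x̄ - mu_0)^T · S^{-1} · (x̄ - mu_0):
  S^{-1} · (x̄ - mu_0) = (1.9648, -0.7535),
  (x̄ - mu_0)^T · [...] = (4.6)·(1.9648) + (-3)·(-0.7535) = 11.2986.

Step 5 — scale by n: T² = 5 · 11.2986 = 56.493.

T² ≈ 56.493


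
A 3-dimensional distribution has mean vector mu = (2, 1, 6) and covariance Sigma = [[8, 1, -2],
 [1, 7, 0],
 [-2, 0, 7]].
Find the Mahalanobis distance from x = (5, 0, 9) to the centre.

Step 1 — centre the observation: (x - mu) = (3, -1, 3).

Step 2 — invert Sigma (cofactor / det for 3×3, or solve directly):
  Sigma^{-1} = [[0.1373, -0.0196, 0.0392],
 [-0.0196, 0.1457, -0.0056],
 [0.0392, -0.0056, 0.1541]].

Step 3 — form the quadratic (x - mu)^T · Sigma^{-1} · (x - mu):
  Sigma^{-1} · (x - mu) = (0.549, -0.2213, 0.5854).
  (x - mu)^T · [Sigma^{-1} · (x - mu)] = (3)·(0.549) + (-1)·(-0.2213) + (3)·(0.5854) = 3.6246.

Step 4 — take square root: d = √(3.6246) ≈ 1.9039.

d(x, mu) = √(3.6246) ≈ 1.9039


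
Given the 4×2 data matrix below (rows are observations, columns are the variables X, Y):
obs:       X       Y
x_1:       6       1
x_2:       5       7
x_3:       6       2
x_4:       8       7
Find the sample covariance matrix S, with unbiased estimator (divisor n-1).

Step 1 — column means:
  mean(X) = (6 + 5 + 6 + 8) / 4 = 25/4 = 6.25
  mean(Y) = (1 + 7 + 2 + 7) / 4 = 17/4 = 4.25

Step 2 — sample covariance S[i,j] = (1/(n-1)) · Σ_k (x_{k,i} - mean_i) · (x_{k,j} - mean_j), with n-1 = 3.
  S[X,X] = ((-0.25)·(-0.25) + (-1.25)·(-1.25) + (-0.25)·(-0.25) + (1.75)·(1.75)) / 3 = 4.75/3 = 1.5833
  S[X,Y] = ((-0.25)·(-3.25) + (-1.25)·(2.75) + (-0.25)·(-2.25) + (1.75)·(2.75)) / 3 = 2.75/3 = 0.9167
  S[Y,Y] = ((-3.25)·(-3.25) + (2.75)·(2.75) + (-2.25)·(-2.25) + (2.75)·(2.75)) / 3 = 30.75/3 = 10.25

S is symmetric (S[j,i] = S[i,j]). Assembling:

S = [[1.5833, 0.9167],
 [0.9167, 10.25]]
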